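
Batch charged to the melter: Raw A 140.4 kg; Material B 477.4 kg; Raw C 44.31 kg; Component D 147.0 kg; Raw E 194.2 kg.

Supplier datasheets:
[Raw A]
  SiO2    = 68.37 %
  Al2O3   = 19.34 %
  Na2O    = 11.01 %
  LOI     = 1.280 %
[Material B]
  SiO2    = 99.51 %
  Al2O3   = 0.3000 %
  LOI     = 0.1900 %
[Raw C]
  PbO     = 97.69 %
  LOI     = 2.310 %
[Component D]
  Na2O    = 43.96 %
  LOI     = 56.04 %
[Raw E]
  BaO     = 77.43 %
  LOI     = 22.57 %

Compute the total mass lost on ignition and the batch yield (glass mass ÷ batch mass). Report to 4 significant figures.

LOI loss = 129.9 kg; glass = 873.4 kg; yield = 87.05%

All internal work carries full precision through every step; intermediates are shown (rounded to four significant digits) in the printout. Each reported figure includes exactly one rounding — derived quantities, which include ignition loss, five oxide percentages, totals, the yield, net glass mass, are recomputed at full precision, as given in the question or the answer, starting from the weights per 873.4 kg of glass.
Loss on ignition, line by line:
  Raw A: 140.4 × 0.01280 = 1.797 kg
  Material B: 477.4 × 0.001900 = 0.9071 kg
  Raw C: 44.31 × 0.02310 = 1.024 kg
  Component D: 147.0 × 0.5604 = 82.38 kg
  Raw E: 194.2 × 0.2257 = 43.83 kg
Total LOI = 129.9 kg
Glass = batch − LOI = 1003 − 129.9 = 873.4 kg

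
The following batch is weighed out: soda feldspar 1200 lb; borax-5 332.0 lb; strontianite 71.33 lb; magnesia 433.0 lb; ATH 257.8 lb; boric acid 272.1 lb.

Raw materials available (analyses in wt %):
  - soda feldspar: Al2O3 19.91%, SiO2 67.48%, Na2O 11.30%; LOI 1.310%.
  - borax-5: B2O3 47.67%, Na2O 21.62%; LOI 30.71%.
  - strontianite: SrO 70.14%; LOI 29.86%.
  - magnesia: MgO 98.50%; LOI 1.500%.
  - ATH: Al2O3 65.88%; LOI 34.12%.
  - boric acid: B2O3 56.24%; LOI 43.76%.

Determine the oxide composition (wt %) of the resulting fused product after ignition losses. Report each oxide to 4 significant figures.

Glass mass = 2214 lb (batch 2566 − LOI 352.5).
Composition: B2O3 14.06%, MgO 19.27%, Al2O3 18.46%, SiO2 36.58%, Na2O 9.368%, SrO 2.260%

Each numeric step keeps full precision from first step to last. Working values appear, rounded to four significant digits, alongside each step — exactly one rounding lands on every reported figure; all derived quantities, including net glass mass, LOI, the totals, the six compositions, the yield, are recomputed starting from the weights for 2214 lb of glass in full float precision, as quoted within problem or answer.
Mass of each oxide from the mix:
  B2O3: 332.0·0.4767 + 272.1·0.5624 = 311.3 lb
  MgO: 433.0·0.9850 = 426.5 lb
  Al2O3: 1200·0.1991 + 257.8·0.6588 = 408.8 lb
  SiO2: 1200·0.6748 = 809.8 lb
  Na2O: 1200·0.1130 + 332.0·0.2162 = 207.4 lb
  SrO: 71.33·0.7014 = 50.03 lb
LOI: 1200·0.01310 + 332.0·0.3071 + 71.33·0.2986 + 433.0·0.01500 + 257.8·0.3412 + 272.1·0.4376 = 352.5 lb
batch − LOI leaves glass = 2566 − 352.5 = 2214 lb (the oxide masses sum to this)
wt %: oxide over glass, times 100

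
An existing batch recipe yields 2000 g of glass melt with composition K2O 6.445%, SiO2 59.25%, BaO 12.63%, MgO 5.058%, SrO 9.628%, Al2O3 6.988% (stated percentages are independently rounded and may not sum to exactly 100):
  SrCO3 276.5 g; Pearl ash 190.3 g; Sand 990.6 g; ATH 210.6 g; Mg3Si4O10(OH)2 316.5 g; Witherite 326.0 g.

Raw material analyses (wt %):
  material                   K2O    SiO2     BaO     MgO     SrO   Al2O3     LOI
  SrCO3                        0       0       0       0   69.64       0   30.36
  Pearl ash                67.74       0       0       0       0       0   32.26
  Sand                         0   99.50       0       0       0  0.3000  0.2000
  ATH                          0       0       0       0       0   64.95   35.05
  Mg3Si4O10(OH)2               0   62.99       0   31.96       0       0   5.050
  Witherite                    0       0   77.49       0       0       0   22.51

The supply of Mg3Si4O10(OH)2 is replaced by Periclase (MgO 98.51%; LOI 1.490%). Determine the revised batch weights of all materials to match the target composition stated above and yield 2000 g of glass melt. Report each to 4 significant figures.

Revised batch per 2000 g glass melt:
  SrCO3: 276.5 g
  Pearl ash: 190.3 g
  Sand: 1191 g
  ATH: 209.7 g
  Periclase: 102.7 g
  Witherite: 326.0 g
Total batch = 2296 g; LOI loss = 296.1 g

Values along the way are printed rounded off to 4 significant digits in the printout. All arithmetic keeps full float precision at each step — every reported figure takes a single rounding; derived quantities are carried at full precision (net glass mass, ignition loss, the totals, yield, six oxide percentages) from the batch weights per 2000 g of glass precisely as stated by question or answer.
Target oxide masses per 2000 g glass melt:
  K2O: 6.445% × 2000 = 128.9 g
  SiO2: 59.25% × 2000 = 1185 g
  BaO: 12.63% × 2000 = 252.6 g
  MgO: 5.058% × 2000 = 101.2 g
  SrO: 9.628% × 2000 = 192.6 g
  Al2O3: 6.988% × 2000 = 139.8 g
Balance tally, oxide-wise, with the batch weights as given, versus the basis set out (every target is met by its sum inside rounding margins):
  K2O: 190.3·0.6774 = 128.9 g (target 128.9 g)
  SiO2: 1191·0.9950 = 1185 g (target 1185 g)
  BaO: 326.0·0.7749 = 252.6 g (target 252.6 g)
  MgO: 102.7·0.9851 = 101.2 g (target 101.2 g)
  SrO: 276.5·0.6964 = 192.6 g (target 192.6 g)
  Al2O3: 1191·0.003000 + 209.7·0.6495 = 139.8 g (target 139.8 g)
Mass balance on the glass: batch total minus LOI = 2000 g (the targets, summed, come to 2000 g; versus the stated basis of 2000 g — differing by rounding only).
Batch total: Σ batch = 2296 g; ignition loss, Σ(batch × LOI) = 296.1 g; yield, glass over the total, = 87.10%.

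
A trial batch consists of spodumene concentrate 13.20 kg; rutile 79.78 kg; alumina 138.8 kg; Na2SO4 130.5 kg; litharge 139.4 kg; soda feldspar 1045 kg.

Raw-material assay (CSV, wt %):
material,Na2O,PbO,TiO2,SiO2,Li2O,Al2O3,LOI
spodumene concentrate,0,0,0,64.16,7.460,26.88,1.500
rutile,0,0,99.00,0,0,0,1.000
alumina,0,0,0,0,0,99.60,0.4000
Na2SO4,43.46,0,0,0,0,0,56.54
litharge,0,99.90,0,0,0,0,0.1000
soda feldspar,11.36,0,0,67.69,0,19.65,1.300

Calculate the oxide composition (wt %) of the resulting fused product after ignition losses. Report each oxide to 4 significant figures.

Glass mass = 1458 kg (batch 1547 − LOI 89.06).
Composition: Na2O 12.04%, PbO 9.554%, TiO2 5.419%, SiO2 49.11%, Li2O 0.06756%, Al2O3 23.82%

The intermediate values are displayed rounded to four significant digits as written — all internal work runs at full float precision from first step to last — a single rounding yields every reported figure — the derived quantities, including net glass mass, ignition loss, totals, the yield, six oxide percentages, are rebuilt from the weighed amounts on 1458 kg of glass in exact precision as they appear in the problem or the answer.
Per-oxide mass from batch:
  Na2O: 130.5·0.4346 + 1045·0.1136 = 175.4 kg
  PbO: 139.4·0.9990 = 139.3 kg
  TiO2: 79.78·0.9900 = 78.98 kg
  SiO2: 13.20·0.6416 + 1045·0.6769 = 715.8 kg
  Li2O: 13.20·0.07460 = 0.9847 kg
  Al2O3: 13.20·0.2688 + 138.8·0.9960 + 1045·0.1965 = 347.1 kg
LOI: 13.20·0.01500 + 79.78·0.01000 + 138.8·0.004000 + 130.5·0.5654 + 139.4·0.001000 + 1045·0.01300 = 89.06 kg
Net of LOI, the glass mass = 1547 − 89.06 = 1458 kg (equal to the oxide-mass sum)
wt % = oxide mass / glass mass × 100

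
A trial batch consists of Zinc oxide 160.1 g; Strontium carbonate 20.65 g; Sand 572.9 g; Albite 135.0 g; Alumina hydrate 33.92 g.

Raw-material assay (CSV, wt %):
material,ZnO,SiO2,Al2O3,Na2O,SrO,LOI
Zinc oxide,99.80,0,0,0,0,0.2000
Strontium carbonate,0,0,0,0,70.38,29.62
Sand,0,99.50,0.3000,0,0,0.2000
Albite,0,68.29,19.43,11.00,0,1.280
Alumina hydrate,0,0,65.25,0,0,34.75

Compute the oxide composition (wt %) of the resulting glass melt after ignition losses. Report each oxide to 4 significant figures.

Every computation carries full float precision from start to finish — in-progress results are printed, with 4-significant-digit rounding, at each printed step — each reported number is rounded just once; derived quantities (the five compositions, the yield, glass mass, LOI, the totals) are rebuilt from the weighed amounts at 901.5 g of glass in full float precision, exactly as shown in the problem or the answer.
Per-oxide mass from batch:
  ZnO: 160.1·0.9980 = 159.8 g
  SiO2: 572.9·0.9950 + 135.0·0.6829 = 662.2 g
  Al2O3: 572.9·0.003000 + 135.0·0.1943 + 33.92·0.6525 = 50.08 g
  Na2O: 135.0·0.1100 = 14.85 g
  SrO: 20.65·0.7038 = 14.53 g
LOI: 160.1·0.002000 + 20.65·0.2962 + 572.9·0.002000 + 135.0·0.01280 + 33.92·0.3475 = 21.10 g
The glass mass, total less LOI, = 922.6 − 21.10 = 901.5 g (= Σ oxide masses)
oxide / glass × 100 gives the wt %

Glass mass = 901.5 g (batch 922.6 − LOI 21.10).
Composition: ZnO 17.72%, SiO2 73.46%, Al2O3 5.556%, Na2O 1.647%, SrO 1.612%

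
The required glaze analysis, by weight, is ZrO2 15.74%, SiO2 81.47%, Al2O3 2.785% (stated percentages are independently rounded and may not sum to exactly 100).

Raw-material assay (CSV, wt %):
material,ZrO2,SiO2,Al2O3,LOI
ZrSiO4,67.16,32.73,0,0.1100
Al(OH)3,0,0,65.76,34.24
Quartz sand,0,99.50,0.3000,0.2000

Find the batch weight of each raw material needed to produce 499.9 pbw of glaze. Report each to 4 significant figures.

Batch per 499.9 pbw glaze:
  ZrSiO4: 117.2 pbw
  Al(OH)3: 19.48 pbw
  Quartz sand: 370.8 pbw
Total batch = 507.5 pbw; LOI loss = 7.540 pbw; yield = 98.51%

Values along the way appear, rounded to four significant digits, in the printout; all arithmetic holds full precision through the solve — exactly one rounding lands on each reported result — derived quantities, which include the totals, the yield, glass mass, LOI, three oxide percentages, are recomputed in full float precision, as set out in the problem or the answer, using the weight values for 499.9 pbw of glass.
The oxide mass targets at 499.9 pbw glaze:
  ZrO2: 15.74% × 499.9 = 78.68 pbw
  SiO2: 81.47% × 499.9 = 407.3 pbw
  Al2O3: 2.785% × 499.9 = 13.92 pbw
Sums-versus-targets review from the weights as reported, per the basis as stated (sums match the target masses modulo rounding of the values):
  ZrO2: 117.2·0.6716 = 78.71 pbw (target 78.68 pbw)
  SiO2: 117.2·0.3273 + 370.8·0.9950 = 407.3 pbw (target 407.3 pbw)
  Al2O3: 19.48·0.6576 + 370.8·0.003000 = 13.92 pbw (target 13.92 pbw)
The glass-mass cross-check: total charge less LOI = 499.9 pbw (the Σ of target masses is 499.9 pbw; stated basis 499.9 pbw — differing by rounding only).
Adding the batch up: Σ batch = 507.5 pbw; Σ batch·LOI gives LOI loss = 7.540 pbw; glass ÷ batch gives a yield of 98.51%.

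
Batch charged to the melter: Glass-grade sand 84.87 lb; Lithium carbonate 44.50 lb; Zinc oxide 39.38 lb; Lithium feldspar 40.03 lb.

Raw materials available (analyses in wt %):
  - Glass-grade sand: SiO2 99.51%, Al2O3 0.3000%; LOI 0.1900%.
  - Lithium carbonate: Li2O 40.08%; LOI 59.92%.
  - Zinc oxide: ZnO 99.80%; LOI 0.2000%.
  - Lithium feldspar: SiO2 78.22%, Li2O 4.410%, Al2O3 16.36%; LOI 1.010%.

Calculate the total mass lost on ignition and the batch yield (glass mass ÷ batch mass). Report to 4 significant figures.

Mid-chain values appear, rounded to four significant figures, between the steps. The whole derivation holds exact precision in all steps — each reported result is rounded just once — the derived quantities are recomputed using the weight values at 181.5 lb of glass at full precision (four oxide percentages, totals, the yield, ignition loss, glass mass) exactly as printed in either problem or answer.
Per-material ignition loss:
  Glass-grade sand: 84.87 × 0.001900 = 0.1613 lb
  Lithium carbonate: 44.50 × 0.5992 = 26.66 lb
  Zinc oxide: 39.38 × 0.002000 = 0.07876 lb
  Lithium feldspar: 40.03 × 0.01010 = 0.4043 lb
Total LOI = 27.31 lb
Glass = batch − LOI = 208.8 − 27.31 = 181.5 lb

LOI loss = 27.31 lb; glass = 181.5 lb; yield = 86.92%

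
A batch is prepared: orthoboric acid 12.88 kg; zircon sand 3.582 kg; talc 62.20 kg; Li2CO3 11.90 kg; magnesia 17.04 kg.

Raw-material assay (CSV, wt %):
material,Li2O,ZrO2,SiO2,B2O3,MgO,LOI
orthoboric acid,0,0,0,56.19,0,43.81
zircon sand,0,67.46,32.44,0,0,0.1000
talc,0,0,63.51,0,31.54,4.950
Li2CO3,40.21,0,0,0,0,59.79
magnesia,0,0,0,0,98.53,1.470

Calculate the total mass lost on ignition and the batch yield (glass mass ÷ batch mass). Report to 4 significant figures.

Values along the way are displayed, rounded to four significant digits, in the printout. Every computation maintains full float precision at all times — exactly one rounding is applied to each reported value — all derived quantities, which include yield, glass mass, ignition loss, five oxide percentages, totals, are computed in full float precision, as set out in the question or the answer, using the weight values at 91.51 kg of glass.
Material-by-material LOI:
  orthoboric acid: 12.88 × 0.4381 = 5.643 kg
  zircon sand: 3.582 × 0.001000 = 0.003582 kg
  talc: 62.20 × 0.04950 = 3.079 kg
  Li2CO3: 11.90 × 0.5979 = 7.115 kg
  magnesia: 17.04 × 0.01470 = 0.2505 kg
Total LOI = 16.09 kg
Glass = batch − LOI = 107.6 − 16.09 = 91.51 kg

LOI loss = 16.09 kg; glass = 91.51 kg; yield = 85.05%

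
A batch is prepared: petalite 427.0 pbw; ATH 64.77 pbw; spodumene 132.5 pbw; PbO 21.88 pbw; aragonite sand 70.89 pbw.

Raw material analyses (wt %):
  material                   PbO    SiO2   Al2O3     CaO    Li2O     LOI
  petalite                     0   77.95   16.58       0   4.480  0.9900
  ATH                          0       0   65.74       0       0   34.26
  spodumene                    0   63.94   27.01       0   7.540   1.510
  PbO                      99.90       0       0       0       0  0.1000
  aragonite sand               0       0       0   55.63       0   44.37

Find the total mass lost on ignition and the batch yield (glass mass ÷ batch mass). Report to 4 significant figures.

LOI loss = 59.89 pbw; glass = 657.1 pbw; yield = 91.65%

In-progress results are displayed (rounded to four significant digits) when written out. All internal work maintains exact precision at each step — every reported result undergoes a single rounding. The derived quantities (five oxide percentages, the totals, glass mass, the yield, LOI) are rebuilt in exact precision from the batch weights on 657.1 pbw of glass, as they appear in the problem or the answer.
Per-material ignition loss:
  petalite: 427.0 × 0.009900 = 4.227 pbw
  ATH: 64.77 × 0.3426 = 22.19 pbw
  spodumene: 132.5 × 0.01510 = 2.001 pbw
  PbO: 21.88 × 0.001000 = 0.02188 pbw
  aragonite sand: 70.89 × 0.4437 = 31.45 pbw
Total LOI = 59.89 pbw
Glass = batch − LOI = 717.0 − 59.89 = 657.1 pbw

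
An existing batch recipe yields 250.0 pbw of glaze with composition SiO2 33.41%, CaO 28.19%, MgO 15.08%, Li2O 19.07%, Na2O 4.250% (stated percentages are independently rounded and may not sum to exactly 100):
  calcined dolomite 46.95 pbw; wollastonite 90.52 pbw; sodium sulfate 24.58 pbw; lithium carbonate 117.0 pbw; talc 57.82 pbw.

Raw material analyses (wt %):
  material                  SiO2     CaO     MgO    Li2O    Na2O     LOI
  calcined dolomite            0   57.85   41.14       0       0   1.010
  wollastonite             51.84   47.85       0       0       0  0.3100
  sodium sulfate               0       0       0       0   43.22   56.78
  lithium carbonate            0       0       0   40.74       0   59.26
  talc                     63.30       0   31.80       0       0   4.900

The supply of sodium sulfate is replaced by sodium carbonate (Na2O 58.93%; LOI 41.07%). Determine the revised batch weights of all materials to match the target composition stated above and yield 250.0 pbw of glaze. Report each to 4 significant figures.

Revised batch per 250.0 pbw glaze:
  calcined dolomite: 46.95 pbw
  wollastonite: 90.52 pbw
  sodium carbonate: 18.03 pbw
  lithium carbonate: 117.0 pbw
  talc: 57.82 pbw
Total batch = 330.3 pbw; LOI loss = 80.33 pbw

All arithmetic keeps full precision through every step — intermediates appear (rounded to 4 significant figures) on the page; exactly one rounding lands on each reported figure; derived quantities are recomputed starting from the weights on 250.0 pbw of glass at full precision (totals, the yield, net glass mass, five oxide percentages, ignition loss), exactly as shown in question or answer.
The oxide mass targets at 250.0 pbw glaze:
  SiO2: 33.41% × 250.0 = 83.52 pbw
  CaO: 28.19% × 250.0 = 70.47 pbw
  MgO: 15.08% × 250.0 = 37.70 pbw
  Li2O: 19.07% × 250.0 = 47.68 pbw
  Na2O: 4.250% × 250.0 = 10.62 pbw
Balance tally, oxide-wise, working from each reported weight, against the basis in use (delivered sums recover each target up to rounding of the answer):
  SiO2: 90.52·0.5184 + 57.82·0.6330 = 83.53 pbw (target 83.52 pbw)
  CaO: 46.95·0.5785 + 90.52·0.4785 = 70.47 pbw (target 70.47 pbw)
  MgO: 46.95·0.4114 + 57.82·0.3180 = 37.70 pbw (target 37.70 pbw)
  Li2O: 117.0·0.4074 = 47.67 pbw (target 47.68 pbw)
  Na2O: 18.03·0.5893 = 10.63 pbw (target 10.62 pbw)
Mass balance on the glass: total charge less LOI = 250.0 pbw (per-oxide target masses sum to 250.0 pbw; stated basis 250.0 pbw — any gap is answer rounding).
Summing the batch: Σ batch = 330.3 pbw; the LOI term Σ batch·LOI equals 80.33 pbw; glass ÷ batch gives a yield of 75.68%.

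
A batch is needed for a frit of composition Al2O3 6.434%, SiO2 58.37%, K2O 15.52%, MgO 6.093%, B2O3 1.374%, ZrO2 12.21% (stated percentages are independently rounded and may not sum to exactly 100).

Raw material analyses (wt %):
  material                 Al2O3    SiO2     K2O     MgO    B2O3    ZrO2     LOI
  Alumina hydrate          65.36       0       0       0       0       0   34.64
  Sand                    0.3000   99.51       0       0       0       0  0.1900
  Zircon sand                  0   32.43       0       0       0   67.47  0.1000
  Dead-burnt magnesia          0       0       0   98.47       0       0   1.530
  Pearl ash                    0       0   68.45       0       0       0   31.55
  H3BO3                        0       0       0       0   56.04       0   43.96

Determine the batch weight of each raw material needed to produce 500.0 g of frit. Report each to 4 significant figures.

Mid-chain values appear, rounded to 4 significant figures, in the printout; all arithmetic keeps exact precision from first step to last — each reported result carries a single rounding — derived quantities (net glass mass, the six compositions, the yield, totals, ignition loss) are rebuilt using the weight values at 500.0 g of glass in full float precision, as they appear in the problem or the answer.
Target oxide masses per 500.0 g frit:
  Al2O3: 6.434% × 500.0 = 32.17 g
  SiO2: 58.37% × 500.0 = 291.8 g
  K2O: 15.52% × 500.0 = 77.60 g
  MgO: 6.093% × 500.0 = 30.46 g
  B2O3: 1.374% × 500.0 = 6.870 g
  ZrO2: 12.21% × 500.0 = 61.05 g
Oxide-by-oxide audit given the weights on record, at the basis given (sum by sum, the targets are met inside rounding margins):
  Al2O3: 48.01·0.6536 + 263.8·0.003000 = 32.17 g (target 32.17 g)
  SiO2: 263.8·0.9951 + 90.48·0.3243 = 291.9 g (target 291.8 g)
  K2O: 113.4·0.6845 = 77.62 g (target 77.60 g)
  MgO: 30.94·0.9847 = 30.47 g (target 30.46 g)
  B2O3: 12.26·0.5604 = 6.871 g (target 6.870 g)
  ZrO2: 90.48·0.6747 = 61.05 g (target 61.05 g)
Glass mass check: net batch after ignition = 500.0 g (the targets, summed, come to 500.0 g; versus the stated basis of 500.0 g — any gap is answer rounding).
Whole-batch sum: Σ batch = 558.9 g; the LOI term Σ batch·LOI equals 58.86 g; the yield ratio, glass ÷ batch: 89.47%.

Batch per 500.0 g frit:
  Alumina hydrate: 48.01 g
  Sand: 263.8 g
  Zircon sand: 90.48 g
  Dead-burnt magnesia: 30.94 g
  Pearl ash: 113.4 g
  H3BO3: 12.26 g
Total batch = 558.9 g; LOI loss = 58.86 g; yield = 89.47%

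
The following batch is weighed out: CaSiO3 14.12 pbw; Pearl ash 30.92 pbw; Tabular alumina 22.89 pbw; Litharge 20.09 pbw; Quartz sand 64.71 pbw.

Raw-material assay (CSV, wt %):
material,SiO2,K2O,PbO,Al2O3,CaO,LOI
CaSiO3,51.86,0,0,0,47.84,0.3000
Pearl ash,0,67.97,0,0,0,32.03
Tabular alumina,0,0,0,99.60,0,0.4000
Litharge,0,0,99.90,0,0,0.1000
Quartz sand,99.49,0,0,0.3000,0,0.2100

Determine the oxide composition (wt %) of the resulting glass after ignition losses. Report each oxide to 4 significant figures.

Intermediates appear, rounded to 4 significant digits, in the printout; each numeric step keeps exact precision all the way through — a single rounding yields each reported result — derived quantities, including ignition loss, yield, totals, glass mass, the five compositions, are carried from the weighed amounts for 142.5 pbw of glass at exact precision, exactly as printed in the problem or answer text.
Per-oxide mass from batch:
  SiO2: 14.12·0.5186 + 64.71·0.9949 = 71.70 pbw
  K2O: 30.92·0.6797 = 21.02 pbw
  PbO: 20.09·0.9990 = 20.07 pbw
  Al2O3: 22.89·0.9960 + 64.71·0.003000 = 22.99 pbw
  CaO: 14.12·0.4784 = 6.755 pbw
LOI: 14.12·0.003000 + 30.92·0.3203 + 22.89·0.004000 + 20.09·0.001000 + 64.71·0.002100 = 10.19 pbw
Glass mass = batch − LOI = 152.7 − 10.19 = 142.5 pbw (= Σ oxide masses)
oxide / glass × 100 gives the wt %

Glass mass = 142.5 pbw (batch 152.7 − LOI 10.19).
Composition: SiO2 50.30%, K2O 14.74%, PbO 14.08%, Al2O3 16.13%, CaO 4.739%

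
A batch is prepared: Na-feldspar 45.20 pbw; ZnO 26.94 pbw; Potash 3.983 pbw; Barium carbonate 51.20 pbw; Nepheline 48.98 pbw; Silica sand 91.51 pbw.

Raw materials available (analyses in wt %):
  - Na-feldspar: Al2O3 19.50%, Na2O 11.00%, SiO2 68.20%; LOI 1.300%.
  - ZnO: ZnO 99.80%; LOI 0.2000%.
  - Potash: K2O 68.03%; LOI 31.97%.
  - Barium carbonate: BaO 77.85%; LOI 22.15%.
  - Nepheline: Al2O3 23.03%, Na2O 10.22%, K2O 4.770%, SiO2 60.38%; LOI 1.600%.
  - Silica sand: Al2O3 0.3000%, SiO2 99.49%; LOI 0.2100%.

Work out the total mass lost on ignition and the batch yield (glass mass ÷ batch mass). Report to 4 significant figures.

LOI loss = 14.23 pbw; glass = 253.6 pbw; yield = 94.69%

Mid-chain values appear rounded off to 4 significant digits at each printed step; each numeric step maintains full float precision from start to finish — a single rounding produces every reported result. Derived quantities are carried from the weighed amounts at 253.6 pbw of glass at full precision (glass mass, six oxide percentages, the totals, the yield, ignition loss), as written in problem or answer.
LOI of each material in turn:
  Na-feldspar: 45.20 × 0.01300 = 0.5876 pbw
  ZnO: 26.94 × 0.002000 = 0.05388 pbw
  Potash: 3.983 × 0.3197 = 1.273 pbw
  Barium carbonate: 51.20 × 0.2215 = 11.34 pbw
  Nepheline: 48.98 × 0.01600 = 0.7837 pbw
  Silica sand: 91.51 × 0.002100 = 0.1922 pbw
Total LOI = 14.23 pbw
Glass = batch − LOI = 267.8 − 14.23 = 253.6 pbw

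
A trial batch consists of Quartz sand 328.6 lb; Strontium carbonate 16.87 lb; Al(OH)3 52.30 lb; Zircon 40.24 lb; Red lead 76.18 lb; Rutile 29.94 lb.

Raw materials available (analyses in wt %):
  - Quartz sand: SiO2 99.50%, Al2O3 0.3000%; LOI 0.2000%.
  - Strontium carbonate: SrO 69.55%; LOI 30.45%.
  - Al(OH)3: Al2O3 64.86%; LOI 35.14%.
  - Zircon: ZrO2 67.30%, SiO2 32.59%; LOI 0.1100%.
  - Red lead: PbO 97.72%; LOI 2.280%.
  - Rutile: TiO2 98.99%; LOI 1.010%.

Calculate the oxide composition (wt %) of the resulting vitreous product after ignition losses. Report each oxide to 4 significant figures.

All arithmetic runs at exact precision at each step. The intermediate values appear rounded to 4 significant digits on the page; every reported figure takes a single rounding; the derived quantities are re-derived from the batch weights per 517.9 lb of glass in full precision (LOI, six oxide percentages, the totals, yield, net glass mass) as given in the problem or answer text.
Per-oxide mass from batch:
  ZrO2: 40.24·0.6730 = 27.08 lb
  PbO: 76.18·0.9772 = 74.44 lb
  SrO: 16.87·0.6955 = 11.73 lb
  SiO2: 328.6·0.9950 + 40.24·0.3259 = 340.1 lb
  TiO2: 29.94·0.9899 = 29.64 lb
  Al2O3: 328.6·0.003000 + 52.30·0.6486 = 34.91 lb
LOI: 328.6·0.002000 + 16.87·0.3045 + 52.30·0.3514 + 40.24·0.001100 + 76.18·0.02280 + 29.94·0.01010 = 26.26 lb
batch − LOI leaves glass = 544.1 − 26.26 = 517.9 lb (equal to the oxide-mass sum)
each wt % is 100 × oxide ÷ glass

Glass mass = 517.9 lb (batch 544.1 − LOI 26.26).
Composition: ZrO2 5.229%, PbO 14.37%, SrO 2.266%, SiO2 65.67%, TiO2 5.723%, Al2O3 6.741%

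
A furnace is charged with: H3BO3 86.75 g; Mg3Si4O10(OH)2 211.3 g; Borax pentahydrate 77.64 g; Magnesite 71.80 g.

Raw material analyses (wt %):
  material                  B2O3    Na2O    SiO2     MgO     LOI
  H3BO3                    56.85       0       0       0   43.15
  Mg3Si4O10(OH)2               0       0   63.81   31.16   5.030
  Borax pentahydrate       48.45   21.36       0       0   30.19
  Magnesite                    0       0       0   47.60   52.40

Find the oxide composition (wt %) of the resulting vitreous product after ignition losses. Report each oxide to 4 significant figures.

Glass mass = 338.4 g (batch 447.5 − LOI 109.1).
Composition: B2O3 25.69%, Na2O 4.901%, SiO2 39.85%, MgO 29.56%

All internal work maintains full float precision at all times; working values are printed with 4-significant-digit rounding when written out; exactly one rounding goes into each reported result; the derived quantities are carried from the weighed amounts per 338.4 g of glass at full precision (glass mass, LOI, the yield, the four compositions, totals), precisely as stated by question or answer.
Per-oxide mass from batch:
  B2O3: 86.75·0.5685 + 77.64·0.4845 = 86.93 g
  Na2O: 77.64·0.2136 = 16.58 g
  SiO2: 211.3·0.6381 = 134.8 g
  MgO: 211.3·0.3116 + 71.80·0.4760 = 100.0 g
LOI: 86.75·0.4315 + 211.3·0.05030 + 77.64·0.3019 + 71.80·0.5240 = 109.1 g
Net of LOI, the glass mass = 447.5 − 109.1 = 338.4 g (matching Σ of the oxides)
each oxide over glass, ×100, is wt %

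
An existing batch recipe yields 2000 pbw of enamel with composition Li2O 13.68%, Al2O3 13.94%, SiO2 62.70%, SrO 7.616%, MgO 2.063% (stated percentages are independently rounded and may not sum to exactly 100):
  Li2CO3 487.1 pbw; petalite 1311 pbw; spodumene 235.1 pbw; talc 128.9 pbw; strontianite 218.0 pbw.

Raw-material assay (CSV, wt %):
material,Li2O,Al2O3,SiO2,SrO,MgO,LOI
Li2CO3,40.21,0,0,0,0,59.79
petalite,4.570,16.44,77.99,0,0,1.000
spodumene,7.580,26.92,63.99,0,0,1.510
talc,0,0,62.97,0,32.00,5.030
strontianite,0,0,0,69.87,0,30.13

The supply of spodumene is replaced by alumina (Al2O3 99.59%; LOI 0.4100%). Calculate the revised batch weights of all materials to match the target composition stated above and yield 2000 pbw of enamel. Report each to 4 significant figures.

The whole derivation maintains full precision throughout; working values are shown, with 4-significant-figure rounding, alongside each step; every reported number carries a single rounding. Derived quantities, including ignition loss, the five compositions, net glass mass, yield, the totals, are rebuilt starting from the weights on 2000 pbw of glass in full precision as they appear in question or answer.
The oxide mass targets at 2000 pbw enamel:
  Li2O: 13.68% × 2000 = 273.6 pbw
  Al2O3: 13.94% × 2000 = 278.8 pbw
  SiO2: 62.70% × 2000 = 1254 pbw
  SrO: 7.616% × 2000 = 152.3 pbw
  MgO: 2.063% × 2000 = 41.26 pbw
Balance tally, oxide-wise, applying the batch weights above, versus the basis set out (target by target, the sums agree given rounding of the digits):
  Li2O: 509.5·0.4021 + 1504·0.04570 = 273.6 pbw (target 273.6 pbw)
  Al2O3: 1504·0.1644 + 31.71·0.9959 = 278.8 pbw (target 278.8 pbw)
  SiO2: 1504·0.7799 + 128.9·0.6297 = 1254 pbw (target 1254 pbw)
  SrO: 218.0·0.6987 = 152.3 pbw (target 152.3 pbw)
  MgO: 128.9·0.3200 = 41.25 pbw (target 41.26 pbw)
Mass balance on the glass: total charge less LOI = 2000 pbw (oxide target masses add up to 2000 pbw; the stated basis being 2000 pbw — rounding explains the deltas).
Batch total: Σ batch = 2392 pbw; Σ batch·LOI gives LOI loss = 392.0 pbw; the yield ratio, glass ÷ batch: 83.61%.

Revised batch per 2000 pbw enamel:
  Li2CO3: 509.5 pbw
  petalite: 1504 pbw
  alumina: 31.71 pbw
  talc: 128.9 pbw
  strontianite: 218.0 pbw
Total batch = 2392 pbw; LOI loss = 392.0 pbw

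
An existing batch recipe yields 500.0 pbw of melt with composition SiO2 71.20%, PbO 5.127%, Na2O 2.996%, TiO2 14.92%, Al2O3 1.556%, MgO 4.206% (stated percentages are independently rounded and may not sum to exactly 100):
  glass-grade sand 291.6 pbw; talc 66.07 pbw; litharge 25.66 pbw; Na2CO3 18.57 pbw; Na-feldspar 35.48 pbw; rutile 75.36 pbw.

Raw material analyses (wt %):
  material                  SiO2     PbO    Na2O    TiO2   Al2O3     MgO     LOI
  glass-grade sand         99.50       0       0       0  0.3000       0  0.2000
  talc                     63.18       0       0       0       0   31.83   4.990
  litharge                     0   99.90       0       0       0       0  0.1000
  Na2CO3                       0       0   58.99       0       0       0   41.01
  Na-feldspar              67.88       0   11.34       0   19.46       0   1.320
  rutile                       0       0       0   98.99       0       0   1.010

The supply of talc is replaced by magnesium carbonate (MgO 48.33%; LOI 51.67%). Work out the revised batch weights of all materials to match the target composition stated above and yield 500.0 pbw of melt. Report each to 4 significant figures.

Revised batch per 500.0 pbw melt:
  glass-grade sand: 334.0 pbw
  magnesium carbonate: 43.51 pbw
  litharge: 25.66 pbw
  Na2CO3: 18.70 pbw
  Na-feldspar: 34.83 pbw
  rutile: 75.36 pbw
Total batch = 532.1 pbw; LOI loss = 32.07 pbw

All internal work runs at exact precision at every stage; mid-chain values appear with 4-significant-figure rounding as written — every reported value is rounded a single time — the derived quantities, which include the six compositions, ignition loss, glass mass, the totals, yield, are rebuilt at full precision, as given in the question or the answer, using the weight values at 500.0 pbw of glass.
The oxide mass targets at 500.0 pbw melt:
  SiO2: 71.20% × 500.0 = 356.0 pbw
  PbO: 5.127% × 500.0 = 25.64 pbw
  Na2O: 2.996% × 500.0 = 14.98 pbw
  TiO2: 14.92% × 500.0 = 74.60 pbw
  Al2O3: 1.556% × 500.0 = 7.780 pbw
  MgO: 4.206% × 500.0 = 21.03 pbw
Per-oxide balance check given the weights on record, under the basis named above (every target is met by its sum modulo rounding of the values):
  SiO2: 334.0·0.9950 + 34.83·0.6788 = 356.0 pbw (target 356.0 pbw)
  PbO: 25.66·0.9990 = 25.63 pbw (target 25.64 pbw)
  Na2O: 18.70·0.5899 + 34.83·0.1134 = 14.98 pbw (target 14.98 pbw)
  TiO2: 75.36·0.9899 = 74.60 pbw (target 74.60 pbw)
  Al2O3: 334.0·0.003000 + 34.83·0.1946 = 7.780 pbw (target 7.780 pbw)
  MgO: 43.51·0.4833 = 21.03 pbw (target 21.03 pbw)
Auditing the glass mass value: the batch minus its LOI: 500.0 pbw (oxide target masses add up to 500.0 pbw; against the stated basis, 500.0 pbw — deltas are rounding alone).
Total batch = Σ batch = 532.1 pbw; LOI removed, Σ of batch·LOI: 32.07 pbw; yield = glass ÷ total batch = 93.97%.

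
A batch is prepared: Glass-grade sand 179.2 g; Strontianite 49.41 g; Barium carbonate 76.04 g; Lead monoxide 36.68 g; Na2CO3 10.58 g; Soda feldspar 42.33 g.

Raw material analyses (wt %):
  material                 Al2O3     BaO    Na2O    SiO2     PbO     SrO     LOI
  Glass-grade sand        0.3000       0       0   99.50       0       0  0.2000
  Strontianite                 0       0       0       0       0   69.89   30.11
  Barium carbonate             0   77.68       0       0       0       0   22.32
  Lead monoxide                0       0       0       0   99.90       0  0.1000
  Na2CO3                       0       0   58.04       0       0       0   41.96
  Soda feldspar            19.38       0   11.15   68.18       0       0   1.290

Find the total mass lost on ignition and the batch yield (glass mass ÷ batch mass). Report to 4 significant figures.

LOI loss = 37.23 g; glass = 357.0 g; yield = 90.56%

Values along the way are displayed, rounded to four significant digits, at each printed step; the working math maintains exact precision in every operation. Each reported result is rounded just once. Derived quantities (net glass mass, totals, LOI, six oxide percentages, yield) are rebuilt from the batch weights at 357.0 g of glass in full precision, exactly as shown in the problem or the answer.
Ignition loss by material:
  Glass-grade sand: 179.2 × 0.002000 = 0.3584 g
  Strontianite: 49.41 × 0.3011 = 14.88 g
  Barium carbonate: 76.04 × 0.2232 = 16.97 g
  Lead monoxide: 36.68 × 0.001000 = 0.03668 g
  Na2CO3: 10.58 × 0.4196 = 4.439 g
  Soda feldspar: 42.33 × 0.01290 = 0.5461 g
Total LOI = 37.23 g
Glass = batch − LOI = 394.2 − 37.23 = 357.0 g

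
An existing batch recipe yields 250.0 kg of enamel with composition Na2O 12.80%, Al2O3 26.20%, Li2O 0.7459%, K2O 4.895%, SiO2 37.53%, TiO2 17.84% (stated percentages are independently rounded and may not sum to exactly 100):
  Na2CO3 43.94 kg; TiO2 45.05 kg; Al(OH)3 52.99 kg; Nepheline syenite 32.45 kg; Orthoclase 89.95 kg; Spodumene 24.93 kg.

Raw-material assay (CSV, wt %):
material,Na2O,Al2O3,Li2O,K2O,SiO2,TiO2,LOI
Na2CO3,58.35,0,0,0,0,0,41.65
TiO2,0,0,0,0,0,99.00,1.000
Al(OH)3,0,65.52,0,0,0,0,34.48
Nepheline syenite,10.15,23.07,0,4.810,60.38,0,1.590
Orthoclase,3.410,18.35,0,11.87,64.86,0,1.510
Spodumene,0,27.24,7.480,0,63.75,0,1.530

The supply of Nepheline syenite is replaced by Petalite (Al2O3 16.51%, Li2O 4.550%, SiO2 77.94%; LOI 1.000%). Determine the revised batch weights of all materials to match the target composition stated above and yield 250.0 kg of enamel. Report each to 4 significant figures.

Revised batch per 250.0 kg enamel:
  Na2CO3: 48.82 kg
  TiO2: 45.05 kg
  Al(OH)3: 60.76 kg
  Petalite: 28.25 kg
  Orthoclase: 103.1 kg
  Spodumene: 7.744 kg
Total batch = 293.7 kg; LOI loss = 43.69 kg

Full precision is maintained from first step to last; values along the way appear (rounded to 4 significant figures) within the worked lines; every reported figure takes a single rounding. All derived quantities, which include ignition loss, net glass mass, the yield, totals, six oxide percentages, are computed in full precision, as they appear in the problem or answer text, from the batch weights for 250.0 kg of glass.
Per-oxide target masses for 250.0 kg enamel:
  Na2O: 12.80% × 250.0 = 32.00 kg
  Al2O3: 26.20% × 250.0 = 65.50 kg
  Li2O: 0.7459% × 250.0 = 1.865 kg
  K2O: 4.895% × 250.0 = 12.24 kg
  SiO2: 37.53% × 250.0 = 93.82 kg
  TiO2: 17.84% × 250.0 = 44.60 kg
Verifying the oxide balance using the reported weights, under the basis named above (sum by sum, the targets are met within answer rounding):
  Na2O: 48.82·0.5835 + 103.1·0.03410 = 32.00 kg (target 32.00 kg)
  Al2O3: 60.76·0.6552 + 28.25·0.1651 + 103.1·0.1835 + 7.744·0.2724 = 65.50 kg (target 65.50 kg)
  Li2O: 28.25·0.04550 + 7.744·0.07480 = 1.865 kg (target 1.865 kg)
  K2O: 103.1·0.1187 = 12.24 kg (target 12.24 kg)
  SiO2: 28.25·0.7794 + 103.1·0.6486 + 7.744·0.6375 = 93.83 kg (target 93.82 kg)
  TiO2: 45.05·0.9900 = 44.60 kg (target 44.60 kg)
Glass-mass bookkeeping: total charge less LOI = 250.0 kg (per-oxide target masses sum to 250.0 kg; stated basis 250.0 kg — deltas are rounding alone).
Adding the batch up: Σ batch = 293.7 kg; LOI removed, Σ of batch·LOI: 43.69 kg; yield: glass divided by total = 85.12%.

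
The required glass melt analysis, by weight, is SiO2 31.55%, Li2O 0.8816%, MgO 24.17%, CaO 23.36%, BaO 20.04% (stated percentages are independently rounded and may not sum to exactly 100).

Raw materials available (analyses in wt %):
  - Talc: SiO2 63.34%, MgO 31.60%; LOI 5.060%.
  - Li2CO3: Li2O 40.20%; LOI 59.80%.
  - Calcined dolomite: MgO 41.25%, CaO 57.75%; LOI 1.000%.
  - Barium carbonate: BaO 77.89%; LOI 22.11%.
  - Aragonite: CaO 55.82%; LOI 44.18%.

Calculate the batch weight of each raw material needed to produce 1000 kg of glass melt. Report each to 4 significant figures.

Batch per 1000 kg glass melt:
  Talc: 498.1 kg
  Li2CO3: 21.93 kg
  Calcined dolomite: 204.4 kg
  Barium carbonate: 257.3 kg
  Aragonite: 207.1 kg
Total batch = 1189 kg; LOI loss = 188.7 kg; yield = 84.12%

All internal work keeps full float precision through every step. Values along the way are shown (rounded to four significant digits) between the steps; a single rounding completes each reported figure — the derived quantities (totals, LOI, five oxide percentages, glass mass, the yield) are computed at full precision using the weight values for 1000 kg of glass, precisely as stated by the problem or the answer.
Oxide-by-oxide targets in 1000 kg glass melt:
  SiO2: 31.55% × 1000 = 315.5 kg
  Li2O: 0.8816% × 1000 = 8.816 kg
  MgO: 24.17% × 1000 = 241.7 kg
  CaO: 23.36% × 1000 = 233.6 kg
  BaO: 20.04% × 1000 = 200.4 kg
Mass-balance tally per oxide from the weights as reported, per the basis as stated (sum by sum, the targets are met once rounding is allowed for):
  SiO2: 498.1·0.6334 = 315.5 kg (target 315.5 kg)
  Li2O: 21.93·0.4020 = 8.816 kg (target 8.816 kg)
  MgO: 498.1·0.3160 + 204.4·0.4125 = 241.7 kg (target 241.7 kg)
  CaO: 204.4·0.5775 + 207.1·0.5582 = 233.6 kg (target 233.6 kg)
  BaO: 257.3·0.7789 = 200.4 kg (target 200.4 kg)
Glass mass check: whole batch net of LOI = 1000 kg (per-oxide target masses sum to 1000 kg; the stated basis being 1000 kg — any gap is answer rounding).
Summing the batch: Σ batch = 1189 kg; ignition loss, Σ(batch × LOI) = 188.7 kg; yield = glass ÷ total batch = 84.12%.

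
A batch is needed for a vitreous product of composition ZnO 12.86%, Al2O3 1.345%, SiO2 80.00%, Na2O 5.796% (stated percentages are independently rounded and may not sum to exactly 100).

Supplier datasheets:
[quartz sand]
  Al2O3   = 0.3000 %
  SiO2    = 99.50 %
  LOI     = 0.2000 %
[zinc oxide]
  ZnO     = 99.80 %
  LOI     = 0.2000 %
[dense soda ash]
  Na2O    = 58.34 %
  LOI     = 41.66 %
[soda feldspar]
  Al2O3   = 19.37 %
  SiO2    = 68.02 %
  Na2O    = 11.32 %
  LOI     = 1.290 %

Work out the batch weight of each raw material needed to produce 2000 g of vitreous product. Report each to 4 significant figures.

Batch per 2000 g vitreous product:
  quartz sand: 1529 g
  zinc oxide: 257.7 g
  dense soda ash: 176.3 g
  soda feldspar: 115.2 g
Total batch = 2078 g; LOI loss = 78.51 g; yield = 96.22%

The whole derivation runs at exact precision from first step to last; intermediates appear (rounded to four significant figures) at each printed step. A single rounding completes each reported figure. All derived quantities, including yield, totals, four oxide percentages, LOI, glass mass, are computed from the batch weights per 2000 g of glass in full float precision as they appear in question or answer.
Oxide mass targets, per 2000 g vitreous product:
  ZnO: 12.86% × 2000 = 257.2 g
  Al2O3: 1.345% × 2000 = 26.90 g
  SiO2: 80.00% × 2000 = 1600 g
  Na2O: 5.796% × 2000 = 115.9 g
Verifying the oxide balance from the weights as reported, versus the basis set out (summed amounts equal target values exact up to rounding of places):
  ZnO: 257.7·0.9980 = 257.2 g (target 257.2 g)
  Al2O3: 1529·0.003000 + 115.2·0.1937 = 26.90 g (target 26.90 g)
  SiO2: 1529·0.9950 + 115.2·0.6802 = 1600 g (target 1600 g)
  Na2O: 176.3·0.5834 + 115.2·0.1132 = 115.9 g (target 115.9 g)
Glass-mass bookkeeping: net batch after ignition = 2000 g (the Σ of target masses is 2000 g; the stated basis being 2000 g — deltas are rounding alone).
Whole-batch sum: Σ batch = 2078 g; ignition loss, Σ(batch × LOI) = 78.51 g; glass ÷ batch gives a yield of 96.22%.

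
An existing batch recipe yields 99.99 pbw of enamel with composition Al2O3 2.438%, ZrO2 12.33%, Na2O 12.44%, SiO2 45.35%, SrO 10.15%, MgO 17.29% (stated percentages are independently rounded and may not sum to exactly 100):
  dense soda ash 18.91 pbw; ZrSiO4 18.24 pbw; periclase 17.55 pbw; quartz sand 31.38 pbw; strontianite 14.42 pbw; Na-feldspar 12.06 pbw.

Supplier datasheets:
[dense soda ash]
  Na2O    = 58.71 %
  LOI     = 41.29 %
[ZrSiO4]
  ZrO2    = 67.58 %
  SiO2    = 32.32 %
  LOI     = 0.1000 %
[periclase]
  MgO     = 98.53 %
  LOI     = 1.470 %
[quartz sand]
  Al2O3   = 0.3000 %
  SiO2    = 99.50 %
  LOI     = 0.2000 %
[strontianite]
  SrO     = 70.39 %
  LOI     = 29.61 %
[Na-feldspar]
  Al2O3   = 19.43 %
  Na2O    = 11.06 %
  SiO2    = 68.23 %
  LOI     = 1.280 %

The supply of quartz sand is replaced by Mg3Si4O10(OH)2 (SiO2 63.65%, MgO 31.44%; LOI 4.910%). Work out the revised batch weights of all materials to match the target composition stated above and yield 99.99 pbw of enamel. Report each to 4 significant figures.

Revised batch per 99.99 pbw enamel:
  dense soda ash: 18.82 pbw
  ZrSiO4: 18.24 pbw
  periclase: 2.061 pbw
  Mg3Si4O10(OH)2: 48.53 pbw
  strontianite: 14.42 pbw
  Na-feldspar: 12.55 pbw
Total batch = 114.6 pbw; LOI loss = 14.63 pbw

All internal work carries full float precision end to end; values along the way are printed (rounded to 4 significant figures) within the worked lines — each reported number carries a single rounding. The derived quantities (yield, the six compositions, ignition loss, totals, glass mass) are recomputed from the batch weights on 99.99 pbw of glass at exact precision as quoted within the problem or the answer.
Per-oxide target masses for 99.99 pbw enamel:
  Al2O3: 2.438% × 99.99 = 2.438 pbw
  ZrO2: 12.33% × 99.99 = 12.33 pbw
  Na2O: 12.44% × 99.99 = 12.44 pbw
  SiO2: 45.35% × 99.99 = 45.35 pbw
  SrO: 10.15% × 99.99 = 10.15 pbw
  MgO: 17.29% × 99.99 = 17.29 pbw
Per-oxide balance check using the reported weights, on the stated basis (oxide sums agree with the targets once rounding is allowed for):
  Al2O3: 12.55·0.1943 = 2.438 pbw (target 2.438 pbw)
  ZrO2: 18.24·0.6758 = 12.33 pbw (target 12.33 pbw)
  Na2O: 18.82·0.5871 + 12.55·0.1106 = 12.44 pbw (target 12.44 pbw)
  SiO2: 18.24·0.3232 + 48.53·0.6365 + 12.55·0.6823 = 45.35 pbw (target 45.35 pbw)
  SrO: 14.42·0.7039 = 10.15 pbw (target 10.15 pbw)
  MgO: 2.061·0.9853 + 48.53·0.3144 = 17.29 pbw (target 17.29 pbw)
Mass balance on the glass: the batch minus its LOI: 99.99 pbw (the targets, summed, come to 99.99 pbw; the stated basis being 99.99 pbw — gaps are rounding artifacts).
Adding the batch up: Σ batch = 114.6 pbw; loss to ignition Σ batch·LOI = 14.63 pbw; the yield ratio, glass ÷ batch: 87.23%.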